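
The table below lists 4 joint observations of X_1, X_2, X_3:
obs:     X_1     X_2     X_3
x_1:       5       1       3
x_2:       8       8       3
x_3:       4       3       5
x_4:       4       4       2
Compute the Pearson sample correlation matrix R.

Step 1 — column means:
  mean(X_1) = (5 + 8 + 4 + 4) / 4 = 21/4 = 5.25
  mean(X_2) = (1 + 8 + 3 + 4) / 4 = 16/4 = 4
  mean(X_3) = (3 + 3 + 5 + 2) / 4 = 13/4 = 3.25

Step 2 — sample variances and covariances s[i,j] = (1/(n-1)) · Σ_k (x_{k,i} - mean_i) · (x_{k,j} - mean_j), with n-1 = 3:
  s[X_1,X_1] = ((-0.25)·(-0.25) + (2.75)·(2.75) + (-1.25)·(-1.25) + (-1.25)·(-1.25)) / 3 = 10.75/3 = 3.5833
  s[X_1,X_2] = ((-0.25)·(-3) + (2.75)·(4) + (-1.25)·(-1) + (-1.25)·(0)) / 3 = 13/3 = 4.3333
  s[X_1,X_3] = ((-0.25)·(-0.25) + (2.75)·(-0.25) + (-1.25)·(1.75) + (-1.25)·(-1.25)) / 3 = -1.25/3 = -0.4167
  s[X_2,X_2] = ((-3)·(-3) + (4)·(4) + (-1)·(-1) + (0)·(0)) / 3 = 26/3 = 8.6667
  s[X_2,X_3] = ((-3)·(-0.25) + (4)·(-0.25) + (-1)·(1.75) + (0)·(-1.25)) / 3 = -2/3 = -0.6667
  s[X_3,X_3] = ((-0.25)·(-0.25) + (-0.25)·(-0.25) + (1.75)·(1.75) + (-1.25)·(-1.25)) / 3 = 4.75/3 = 1.5833
  Sample standard deviations s_i = √(s[i,i]):
  s(X_1) = √(3.5833) = 1.893
  s(X_2) = √(8.6667) = 2.9439
  s(X_3) = √(1.5833) = 1.2583

Step 3 — r_{ij} = s_{ij} / (s_i · s_j):
  r[X_1,X_1] = 1 (diagonal).
  r[X_1,X_2] = 4.3333 / (1.893 · 2.9439) = 4.3333 / 5.5728 = 0.7776
  r[X_1,X_3] = -0.4167 / (1.893 · 1.2583) = -0.4167 / 2.3819 = -0.1749
  r[X_2,X_2] = 1 (diagonal).
  r[X_2,X_3] = -0.6667 / (2.9439 · 1.2583) = -0.6667 / 3.7044 = -0.18
  r[X_3,X_3] = 1 (diagonal).

R is symmetric with unit diagonal. Assembling:

R = [[1, 0.7776, -0.1749],
 [0.7776, 1, -0.18],
 [-0.1749, -0.18, 1]]


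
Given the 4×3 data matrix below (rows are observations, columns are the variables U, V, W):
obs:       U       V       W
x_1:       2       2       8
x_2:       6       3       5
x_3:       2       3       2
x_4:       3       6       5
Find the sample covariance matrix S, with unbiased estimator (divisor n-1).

Step 1 — column means:
  mean(U) = (2 + 6 + 2 + 3) / 4 = 13/4 = 3.25
  mean(V) = (2 + 3 + 3 + 6) / 4 = 14/4 = 3.5
  mean(W) = (8 + 5 + 2 + 5) / 4 = 20/4 = 5

Step 2 — sample covariance S[i,j] = (1/(n-1)) · Σ_k (x_{k,i} - mean_i) · (x_{k,j} - mean_j), with n-1 = 3.
  S[U,U] = ((-1.25)·(-1.25) + (2.75)·(2.75) + (-1.25)·(-1.25) + (-0.25)·(-0.25)) / 3 = 10.75/3 = 3.5833
  S[U,V] = ((-1.25)·(-1.5) + (2.75)·(-0.5) + (-1.25)·(-0.5) + (-0.25)·(2.5)) / 3 = 0.5/3 = 0.1667
  S[U,W] = ((-1.25)·(3) + (2.75)·(0) + (-1.25)·(-3) + (-0.25)·(0)) / 3 = 0/3 = 0
  S[V,V] = ((-1.5)·(-1.5) + (-0.5)·(-0.5) + (-0.5)·(-0.5) + (2.5)·(2.5)) / 3 = 9/3 = 3
  S[V,W] = ((-1.5)·(3) + (-0.5)·(0) + (-0.5)·(-3) + (2.5)·(0)) / 3 = -3/3 = -1
  S[W,W] = ((3)·(3) + (0)·(0) + (-3)·(-3) + (0)·(0)) / 3 = 18/3 = 6

S is symmetric (S[j,i] = S[i,j]). Assembling:

S = [[3.5833, 0.1667, 0],
 [0.1667, 3, -1],
 [0, -1, 6]]


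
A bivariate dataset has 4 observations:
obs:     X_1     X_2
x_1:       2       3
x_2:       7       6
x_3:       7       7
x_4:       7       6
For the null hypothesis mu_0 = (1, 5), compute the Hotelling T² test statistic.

Step 1 — sample mean vector:
  mean(X_1) = (2 + 7 + 7 + 7) / 4 = 23/4 = 5.75
  mean(X_2) = (3 + 6 + 7 + 6) / 4 = 22/4 = 5.5
  x̄ = (5.75, 5.5),  deviation x̄ - mu_0 = (5.75, 5.5) - (1, 5) = (4.75, 0.5).

Step 2 — sample covariance matrix, S[i,j] = (1/(n-1)) · Σ_k (x_{k,i} - mean_i) · (x_{k,j} - mean_j), divisor n-1 = 3:
  S[X_1,X_1] = ((-3.75)·(-3.75) + (1.25)·(1.25) + (1.25)·(1.25) + (1.25)·(1.25)) / 3 = 18.75/3 = 6.25
  S[X_1,X_2] = ((-3.75)·(-2.5) + (1.25)·(0.5) + (1.25)·(1.5) + (1.25)·(0.5)) / 3 = 12.5/3 = 4.1667
  S[X_2,X_2] = ((-2.5)·(-2.5) + (0.5)·(0.5) + (1.5)·(1.5) + (0.5)·(0.5)) / 3 = 9/3 = 3
  S = [[6.25, 4.1667],
 [4.1667, 3]].

Step 3 — invert S. det(S) = 6.25·3 - (4.1667)² = 1.3889.
  S^{-1} = (1/det) · [[d, -b], [-b, a]] = [[2.16, -3],
 [-3, 4.5]].

Step 4 — quadratic form (x̄ - mu_0)^T · S^{-1} · (x̄ - mu_0):
  S^{-1} · (x̄ - mu_0) = (8.76, -12),
  (x̄ - mu_0)^T · [...] = (4.75)·(8.76) + (0.5)·(-12) = 35.61.

Step 5 — scale by n: T² = 4 · 35.61 = 142.44.

T² ≈ 142.44


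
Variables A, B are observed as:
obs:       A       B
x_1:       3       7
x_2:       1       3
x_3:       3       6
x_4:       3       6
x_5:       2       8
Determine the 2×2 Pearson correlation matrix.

Step 1 — column means:
  mean(A) = (3 + 1 + 3 + 3 + 2) / 5 = 12/5 = 2.4
  mean(B) = (7 + 3 + 6 + 6 + 8) / 5 = 30/5 = 6

Step 2 — sample variances and covariances s[i,j] = (1/(n-1)) · Σ_k (x_{k,i} - mean_i) · (x_{k,j} - mean_j), with n-1 = 4:
  s[A,A] = ((0.6)·(0.6) + (-1.4)·(-1.4) + (0.6)·(0.6) + (0.6)·(0.6) + (-0.4)·(-0.4)) / 4 = 3.2/4 = 0.8
  s[A,B] = ((0.6)·(1) + (-1.4)·(-3) + (0.6)·(0) + (0.6)·(0) + (-0.4)·(2)) / 4 = 4/4 = 1
  s[B,B] = ((1)·(1) + (-3)·(-3) + (0)·(0) + (0)·(0) + (2)·(2)) / 4 = 14/4 = 3.5
  Sample standard deviations s_i = √(s[i,i]):
  s(A) = √(0.8) = 0.8944
  s(B) = √(3.5) = 1.8708

Step 3 — r_{ij} = s_{ij} / (s_i · s_j):
  r[A,A] = 1 (diagonal).
  r[A,B] = 1 / (0.8944 · 1.8708) = 1 / 1.6733 = 0.5976
  r[B,B] = 1 (diagonal).

R is symmetric with unit diagonal. Assembling:

R = [[1, 0.5976],
 [0.5976, 1]]


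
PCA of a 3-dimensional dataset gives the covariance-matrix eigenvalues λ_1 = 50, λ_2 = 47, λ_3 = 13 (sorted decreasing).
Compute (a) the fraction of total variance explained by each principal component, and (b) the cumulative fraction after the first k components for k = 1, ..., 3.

Step 1 — total variance = trace(Sigma) = Σ λ_i = 50 + 47 + 13 = 110.

Step 2 — fraction explained by component i = λ_i / Σ λ:
  PC1: 50/110 = 0.4545
  PC2: 47/110 = 0.4273
  PC3: 13/110 = 0.1182

Step 3 — cumulative fraction after k components = (λ_1 + ... + λ_k) / Σ λ:
  k = 1: 50/110 = 0.4545
  k = 2: (50 + 47)/110 = 97/110 = 0.8818
  k = 3: (50 + 47 + 13)/110 = 110/110 = 1

Summary (fraction, with percent):

explained: PC1 0.4545 (45.45%), PC2 0.4273 (42.73%), PC3 0.1182 (11.82%);  cumulative: 0.4545, 0.8818, 1


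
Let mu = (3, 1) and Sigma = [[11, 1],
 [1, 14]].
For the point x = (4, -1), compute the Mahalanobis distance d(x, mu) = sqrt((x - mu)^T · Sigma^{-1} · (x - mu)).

Step 1 — centre the observation: (x - mu) = (1, -2).

Step 2 — invert Sigma. det(Sigma) = 11·14 - (1)² = 153.
  Sigma^{-1} = (1/det) · [[d, -b], [-b, a]] = [[0.0915, -0.0065],
 [-0.0065, 0.0719]].

Step 3 — form the quadratic (x - mu)^T · Sigma^{-1} · (x - mu):
  Sigma^{-1} · (x - mu) = (0.1046, -0.1503).
  (x - mu)^T · [Sigma^{-1} · (x - mu)] = (1)·(0.1046) + (-2)·(-0.1503) = 0.4052.

Step 4 — take square root: d = √(0.4052) ≈ 0.6366.

d(x, mu) = √(0.4052) ≈ 0.6366


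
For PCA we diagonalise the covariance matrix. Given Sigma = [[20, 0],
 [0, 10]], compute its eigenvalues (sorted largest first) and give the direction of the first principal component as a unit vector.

Step 1 — characteristic polynomial of 2×2 Sigma:
  det(Sigma - λI) = λ² - trace · λ + det = 0.
  trace = 20 + 10 = 30, det = 20·10 - (0)² = 200.
Step 2 — discriminant:
  Δ = trace² - 4·det = 900 - 800 = 100.
Step 3 — eigenvalues:
  λ = (trace ± √Δ)/2 = (30 ± 10)/2,
  λ_1 = 20,  λ_2 = 10.

Step 4 — unit eigenvector for λ_1: Sigma is diagonal, so its eigenvectors are the coordinate axes. λ_1 = 20 is the diagonal entry on the first coordinate axis, hence
  v_1 = (1, 0) (||v_1|| = 1).

λ_1 = 20,  λ_2 = 10;  v_1 ≈ (1, 0)


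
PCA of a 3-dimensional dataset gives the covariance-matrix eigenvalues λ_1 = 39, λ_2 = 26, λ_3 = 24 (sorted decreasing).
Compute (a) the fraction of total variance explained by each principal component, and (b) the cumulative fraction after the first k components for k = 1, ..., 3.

Step 1 — total variance = trace(Sigma) = Σ λ_i = 39 + 26 + 24 = 89.

Step 2 — fraction explained by component i = λ_i / Σ λ:
  PC1: 39/89 = 0.4382
  PC2: 26/89 = 0.2921
  PC3: 24/89 = 0.2697

Step 3 — cumulative fraction after k components = (λ_1 + ... + λ_k) / Σ λ:
  k = 1: 39/89 = 0.4382
  k = 2: (39 + 26)/89 = 65/89 = 0.7303
  k = 3: (39 + 26 + 24)/89 = 89/89 = 1

Summary (fraction, with percent):

explained: PC1 0.4382 (43.82%), PC2 0.2921 (29.21%), PC3 0.2697 (26.97%);  cumulative: 0.4382, 0.7303, 1


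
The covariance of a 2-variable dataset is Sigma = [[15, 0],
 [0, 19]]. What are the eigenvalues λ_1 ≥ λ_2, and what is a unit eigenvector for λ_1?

Step 1 — characteristic polynomial of 2×2 Sigma:
  det(Sigma - λI) = λ² - trace · λ + det = 0.
  trace = 15 + 19 = 34, det = 15·19 - (0)² = 285.
Step 2 — discriminant:
  Δ = trace² - 4·det = 1156 - 1140 = 16.
Step 3 — eigenvalues:
  λ = (trace ± √Δ)/2 = (34 ± 4)/2,
  λ_1 = 19,  λ_2 = 15.

Step 4 — unit eigenvector for λ_1: Sigma is diagonal, so its eigenvectors are the coordinate axes. λ_1 = 19 is the diagonal entry on the second coordinate axis, hence
  v_1 = (0, 1) (||v_1|| = 1).

λ_1 = 19,  λ_2 = 15;  v_1 ≈ (0, 1)


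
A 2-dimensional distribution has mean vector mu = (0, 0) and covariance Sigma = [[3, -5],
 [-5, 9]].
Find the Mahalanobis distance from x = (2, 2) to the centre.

Step 1 — centre the observation: (x - mu) = (2, 2).

Step 2 — invert Sigma. det(Sigma) = 3·9 - (-5)² = 2.
  Sigma^{-1} = (1/det) · [[d, -b], [-b, a]] = [[4.5, 2.5],
 [2.5, 1.5]].

Step 3 — form the quadratic (x - mu)^T · Sigma^{-1} · (x - mu):
  Sigma^{-1} · (x - mu) = (14, 8).
  (x - mu)^T · [Sigma^{-1} · (x - mu)] = (2)·(14) + (2)·(8) = 44.

Step 4 — take square root: d = √(44) ≈ 6.6332.

d(x, mu) = √(44) ≈ 6.6332


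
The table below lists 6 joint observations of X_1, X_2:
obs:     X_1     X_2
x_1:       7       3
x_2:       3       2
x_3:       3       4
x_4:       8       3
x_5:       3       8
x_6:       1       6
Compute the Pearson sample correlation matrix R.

Step 1 — column means:
  mean(X_1) = (7 + 3 + 3 + 8 + 3 + 1) / 6 = 25/6 = 4.1667
  mean(X_2) = (3 + 2 + 4 + 3 + 8 + 6) / 6 = 26/6 = 4.3333

Step 2 — sample variances and covariances s[i,j] = (1/(n-1)) · Σ_k (x_{k,i} - mean_i) · (x_{k,j} - mean_j), with n-1 = 5:
  s[X_1,X_1] = ((2.8333)·(2.8333) + (-1.1667)·(-1.1667) + (-1.1667)·(-1.1667) + (3.8333)·(3.8333) + (-1.1667)·(-1.1667) + (-3.1667)·(-3.1667)) / 5 = 36.8333/5 = 7.3667
  s[X_1,X_2] = ((2.8333)·(-1.3333) + (-1.1667)·(-2.3333) + (-1.1667)·(-0.3333) + (3.8333)·(-1.3333) + (-1.1667)·(3.6667) + (-3.1667)·(1.6667)) / 5 = -15.3333/5 = -3.0667
  s[X_2,X_2] = ((-1.3333)·(-1.3333) + (-2.3333)·(-2.3333) + (-0.3333)·(-0.3333) + (-1.3333)·(-1.3333) + (3.6667)·(3.6667) + (1.6667)·(1.6667)) / 5 = 25.3333/5 = 5.0667
  Sample standard deviations s_i = √(s[i,i]):
  s(X_1) = √(7.3667) = 2.7142
  s(X_2) = √(5.0667) = 2.2509

Step 3 — r_{ij} = s_{ij} / (s_i · s_j):
  r[X_1,X_1] = 1 (diagonal).
  r[X_1,X_2] = -3.0667 / (2.7142 · 2.2509) = -3.0667 / 6.1094 = -0.502
  r[X_2,X_2] = 1 (diagonal).

R is symmetric with unit diagonal. Assembling:

R = [[1, -0.502],
 [-0.502, 1]]


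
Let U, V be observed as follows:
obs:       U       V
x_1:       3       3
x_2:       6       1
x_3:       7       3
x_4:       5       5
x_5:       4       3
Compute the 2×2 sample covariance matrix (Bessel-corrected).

Step 1 — column means:
  mean(U) = (3 + 6 + 7 + 5 + 4) / 5 = 25/5 = 5
  mean(V) = (3 + 1 + 3 + 5 + 3) / 5 = 15/5 = 3

Step 2 — sample covariance S[i,j] = (1/(n-1)) · Σ_k (x_{k,i} - mean_i) · (x_{k,j} - mean_j), with n-1 = 4.
  S[U,U] = ((-2)·(-2) + (1)·(1) + (2)·(2) + (0)·(0) + (-1)·(-1)) / 4 = 10/4 = 2.5
  S[U,V] = ((-2)·(0) + (1)·(-2) + (2)·(0) + (0)·(2) + (-1)·(0)) / 4 = -2/4 = -0.5
  S[V,V] = ((0)·(0) + (-2)·(-2) + (0)·(0) + (2)·(2) + (0)·(0)) / 4 = 8/4 = 2

S is symmetric (S[j,i] = S[i,j]). Assembling:

S = [[2.5, -0.5],
 [-0.5, 2]]


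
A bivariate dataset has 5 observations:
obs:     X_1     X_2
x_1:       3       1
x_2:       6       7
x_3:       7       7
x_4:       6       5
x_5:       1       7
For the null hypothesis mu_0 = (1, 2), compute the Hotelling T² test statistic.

Step 1 — sample mean vector:
  mean(X_1) = (3 + 6 + 7 + 6 + 1) / 5 = 23/5 = 4.6
  mean(X_2) = (1 + 7 + 7 + 5 + 7) / 5 = 27/5 = 5.4
  x̄ = (4.6, 5.4),  deviation x̄ - mu_0 = (4.6, 5.4) - (1, 2) = (3.6, 3.4).

Step 2 — sample covariance matrix, S[i,j] = (1/(n-1)) · Σ_k (x_{k,i} - mean_i) · (x_{k,j} - mean_j), divisor n-1 = 4:
  S[X_1,X_1] = ((-1.6)·(-1.6) + (1.4)·(1.4) + (2.4)·(2.4) + (1.4)·(1.4) + (-3.6)·(-3.6)) / 4 = 25.2/4 = 6.3
  S[X_1,X_2] = ((-1.6)·(-4.4) + (1.4)·(1.6) + (2.4)·(1.6) + (1.4)·(-0.4) + (-3.6)·(1.6)) / 4 = 6.8/4 = 1.7
  S[X_2,X_2] = ((-4.4)·(-4.4) + (1.6)·(1.6) + (1.6)·(1.6) + (-0.4)·(-0.4) + (1.6)·(1.6)) / 4 = 27.2/4 = 6.8
  S = [[6.3, 1.7],
 [1.7, 6.8]].

Step 3 — invert S. det(S) = 6.3·6.8 - (1.7)² = 39.95.
  S^{-1} = (1/det) · [[d, -b], [-b, a]] = [[0.1702, -0.0426],
 [-0.0426, 0.1577]].

Step 4 — quadratic form (x̄ - mu_0)^T · S^{-1} · (x̄ - mu_0):
  S^{-1} · (x̄ - mu_0) = (0.4681, 0.383),
  (x̄ - mu_0)^T · [...] = (3.6)·(0.4681) + (3.4)·(0.383) = 2.9872.

Step 5 — scale by n: T² = 5 · 2.9872 = 14.9362.

T² ≈ 14.9362


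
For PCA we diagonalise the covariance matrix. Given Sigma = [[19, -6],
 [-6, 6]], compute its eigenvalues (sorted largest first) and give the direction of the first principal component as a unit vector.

Step 1 — characteristic polynomial of 2×2 Sigma:
  det(Sigma - λI) = λ² - trace · λ + det = 0.
  trace = 19 + 6 = 25, det = 19·6 - (-6)² = 78.
Step 2 — discriminant:
  Δ = trace² - 4·det = 625 - 312 = 313.
Step 3 — eigenvalues:
  λ = (trace ± √Δ)/2 = (25 ± 17.6918)/2,
  λ_1 = 21.3459,  λ_2 = 3.6541.

Step 4 — unit eigenvector for λ_1: solve (Sigma - λ_1 I)v = 0. First row:
  (19 - 21.3459)·v_x + (-6)·v_y = 0, i.e. (-2.3459)·v_x + (-6)·v_y = 0,
  so v ∝ (b, λ_1 - a) = (-6, 2.3459); multiply by -1 so the first entry is positive: u = (6, -2.3459).
  ||u|| = √((6)² + (-2.3459)²) = √(41.5033) ≈ 6.4423,
  v_1 = u/||u|| ≈ (0.9313, -0.3641) (||v_1|| = 1).

λ_1 = 21.3459,  λ_2 = 3.6541;  v_1 ≈ (0.9313, -0.3641)


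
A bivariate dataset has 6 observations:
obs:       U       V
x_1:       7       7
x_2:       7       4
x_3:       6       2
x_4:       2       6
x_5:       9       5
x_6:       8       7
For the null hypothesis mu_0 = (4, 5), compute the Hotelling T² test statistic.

Step 1 — sample mean vector:
  mean(U) = (7 + 7 + 6 + 2 + 9 + 8) / 6 = 39/6 = 6.5
  mean(V) = (7 + 4 + 2 + 6 + 5 + 7) / 6 = 31/6 = 5.1667
  x̄ = (6.5, 5.1667),  deviation x̄ - mu_0 = (6.5, 5.1667) - (4, 5) = (2.5, 0.1667).

Step 2 — sample covariance matrix, S[i,j] = (1/(n-1)) · Σ_k (x_{k,i} - mean_i) · (x_{k,j} - mean_j), divisor n-1 = 5:
  S[U,U] = ((0.5)·(0.5) + (0.5)·(0.5) + (-0.5)·(-0.5) + (-4.5)·(-4.5) + (2.5)·(2.5) + (1.5)·(1.5)) / 5 = 29.5/5 = 5.9
  S[U,V] = ((0.5)·(1.8333) + (0.5)·(-1.1667) + (-0.5)·(-3.1667) + (-4.5)·(0.8333) + (2.5)·(-0.1667) + (1.5)·(1.8333)) / 5 = 0.5/5 = 0.1
  S[V,V] = ((1.8333)·(1.8333) + (-1.1667)·(-1.1667) + (-3.1667)·(-3.1667) + (0.8333)·(0.8333) + (-0.1667)·(-0.1667) + (1.8333)·(1.8333)) / 5 = 18.8333/5 = 3.7667
  S = [[5.9, 0.1],
 [0.1, 3.7667]].

Step 3 — invert S. det(S) = 5.9·3.7667 - (0.1)² = 22.2133.
  S^{-1} = (1/det) · [[d, -b], [-b, a]] = [[0.1696, -0.0045],
 [-0.0045, 0.2656]].

Step 4 — quadratic form (x̄ - mu_0)^T · S^{-1} · (x̄ - mu_0):
  S^{-1} · (x̄ - mu_0) = (0.4232, 0.033),
  (x̄ - mu_0)^T · [...] = (2.5)·(0.4232) + (0.1667)·(0.033) = 1.0634.

Step 5 — scale by n: T² = 6 · 1.0634 = 6.3806.

T² ≈ 6.3806


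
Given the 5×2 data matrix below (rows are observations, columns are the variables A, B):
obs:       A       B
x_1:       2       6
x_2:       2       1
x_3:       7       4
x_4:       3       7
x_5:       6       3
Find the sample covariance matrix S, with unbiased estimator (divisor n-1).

Step 1 — column means:
  mean(A) = (2 + 2 + 7 + 3 + 6) / 5 = 20/5 = 4
  mean(B) = (6 + 1 + 4 + 7 + 3) / 5 = 21/5 = 4.2

Step 2 — sample covariance S[i,j] = (1/(n-1)) · Σ_k (x_{k,i} - mean_i) · (x_{k,j} - mean_j), with n-1 = 4.
  S[A,A] = ((-2)·(-2) + (-2)·(-2) + (3)·(3) + (-1)·(-1) + (2)·(2)) / 4 = 22/4 = 5.5
  S[A,B] = ((-2)·(1.8) + (-2)·(-3.2) + (3)·(-0.2) + (-1)·(2.8) + (2)·(-1.2)) / 4 = -3/4 = -0.75
  S[B,B] = ((1.8)·(1.8) + (-3.2)·(-3.2) + (-0.2)·(-0.2) + (2.8)·(2.8) + (-1.2)·(-1.2)) / 4 = 22.8/4 = 5.7

S is symmetric (S[j,i] = S[i,j]). Assembling:

S = [[5.5, -0.75],
 [-0.75, 5.7]]


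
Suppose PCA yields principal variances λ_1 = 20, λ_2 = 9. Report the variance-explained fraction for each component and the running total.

Step 1 — total variance = trace(Sigma) = Σ λ_i = 20 + 9 = 29.

Step 2 — fraction explained by component i = λ_i / Σ λ:
  PC1: 20/29 = 0.6897
  PC2: 9/29 = 0.3103

Step 3 — cumulative fraction after k components = (λ_1 + ... + λ_k) / Σ λ:
  k = 1: 20/29 = 0.6897
  k = 2: (20 + 9)/29 = 29/29 = 1

Summary (fraction, with percent):

explained: PC1 0.6897 (68.97%), PC2 0.3103 (31.03%);  cumulative: 0.6897, 1


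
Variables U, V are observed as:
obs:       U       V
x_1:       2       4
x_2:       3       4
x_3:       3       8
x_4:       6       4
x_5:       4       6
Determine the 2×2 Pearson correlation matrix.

Step 1 — column means:
  mean(U) = (2 + 3 + 3 + 6 + 4) / 5 = 18/5 = 3.6
  mean(V) = (4 + 4 + 8 + 4 + 6) / 5 = 26/5 = 5.2

Step 2 — sample variances and covariances s[i,j] = (1/(n-1)) · Σ_k (x_{k,i} - mean_i) · (x_{k,j} - mean_j), with n-1 = 4:
  s[U,U] = ((-1.6)·(-1.6) + (-0.6)·(-0.6) + (-0.6)·(-0.6) + (2.4)·(2.4) + (0.4)·(0.4)) / 4 = 9.2/4 = 2.3
  s[U,V] = ((-1.6)·(-1.2) + (-0.6)·(-1.2) + (-0.6)·(2.8) + (2.4)·(-1.2) + (0.4)·(0.8)) / 4 = -1.6/4 = -0.4
  s[V,V] = ((-1.2)·(-1.2) + (-1.2)·(-1.2) + (2.8)·(2.8) + (-1.2)·(-1.2) + (0.8)·(0.8)) / 4 = 12.8/4 = 3.2
  Sample standard deviations s_i = √(s[i,i]):
  s(U) = √(2.3) = 1.5166
  s(V) = √(3.2) = 1.7889

Step 3 — r_{ij} = s_{ij} / (s_i · s_j):
  r[U,U] = 1 (diagonal).
  r[U,V] = -0.4 / (1.5166 · 1.7889) = -0.4 / 2.7129 = -0.1474
  r[V,V] = 1 (diagonal).

R is symmetric with unit diagonal. Assembling:

R = [[1, -0.1474],
 [-0.1474, 1]]


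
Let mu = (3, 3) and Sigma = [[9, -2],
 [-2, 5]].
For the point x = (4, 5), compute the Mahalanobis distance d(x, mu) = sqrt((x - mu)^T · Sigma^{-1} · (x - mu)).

Step 1 — centre the observation: (x - mu) = (1, 2).

Step 2 — invert Sigma. det(Sigma) = 9·5 - (-2)² = 41.
  Sigma^{-1} = (1/det) · [[d, -b], [-b, a]] = [[0.122, 0.0488],
 [0.0488, 0.2195]].

Step 3 — form the quadratic (x - mu)^T · Sigma^{-1} · (x - mu):
  Sigma^{-1} · (x - mu) = (0.2195, 0.4878).
  (x - mu)^T · [Sigma^{-1} · (x - mu)] = (1)·(0.2195) + (2)·(0.4878) = 1.1951.

Step 4 — take square root: d = √(1.1951) ≈ 1.0932.

d(x, mu) = √(1.1951) ≈ 1.0932


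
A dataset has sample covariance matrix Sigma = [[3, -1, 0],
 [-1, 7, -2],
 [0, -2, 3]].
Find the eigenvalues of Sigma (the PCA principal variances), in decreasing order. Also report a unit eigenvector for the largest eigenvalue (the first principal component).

Step 1 — characteristic polynomial p(λ) = det(λI - Sigma) = λ³ - tr·λ² + c_1·λ - det, where tr = trace, c_1 = sum of the principal 2×2 minors, det = det(Sigma):
  tr = 3 + 7 + 3 = 13,
  c_1 = (3·7 - (-1)²) + (3·3 - (0)²) + (7·3 - (-2)²) = 20 + 9 + 17 = 46,
  det = 3·(7·3 - (-2)²) - (-1)·((-1)·3 - (-2)·(0)) + (0)·((-1)·(-2) - 7·(0)) = 3·(17) - (-1)·(-3) + (0)·(2) = 48.
  So p(λ) = λ³ - 13λ² + 46λ - 48.
Step 2 — look for an integer root (rational root theorem: any rational root is an integer divisor of 48). Testing λ = 2:
  p(2) = 8 - 52 + 92 - 48 = 0  ✓
  Dividing out (λ - 2): p(λ) = (λ - 2)(λ² - 11λ + 24).
Step 3 — remaining eigenvalues from the quadratic λ² - 11λ + 24 = 0:
  Δ = 11² - 4·24 = 121 - 96 = 25,  λ = (11 ± √25)/2 = (11 ± 5)/2 = 8 or 3.
  Sorted: λ_1 = 8,  λ_2 = 3,  λ_3 = 2  (check: sum = 13 = tr ✓).

Step 4 — unit eigenvector for λ_1 = 8: v spans the null space of (Sigma - λ_1 I), whose rows are
  r_1 = (-5, -1, 0),  r_2 = (-1, -1, -2),  r_3 = (0, -2, -5).
  v is orthogonal to every row, so take v ∝ r_1 × r_2 = ((-1)·(-2) - (0)·(-1), (0)·(-1) - (-5)·(-2), (-5)·(-1) - (-1)·(-1)) = (2, -10, 4).
  Rescale (divide by 2): u = (1, -5, 2).
  ||u|| = √((1)² + (-5)² + (2)²) = √(30) ≈ 5.4772,  v_1 = u/||u|| ≈ (0.1826, -0.9129, 0.3651) (||v_1|| = 1).

λ_1 = 8,  λ_2 = 3,  λ_3 = 2;  v_1 ≈ (0.1826, -0.9129, 0.3651)


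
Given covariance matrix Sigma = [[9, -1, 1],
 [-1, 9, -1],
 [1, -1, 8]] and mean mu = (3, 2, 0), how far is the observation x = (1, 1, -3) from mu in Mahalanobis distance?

Step 1 — centre the observation: (x - mu) = (-2, -1, -3).

Step 2 — invert Sigma (cofactor / det for 3×3, or solve directly):
  Sigma^{-1} = [[0.1138, 0.0112, -0.0128],
 [0.0112, 0.1138, 0.0128],
 [-0.0128, 0.0128, 0.1282]].

Step 3 — form the quadratic (x - mu)^T · Sigma^{-1} · (x - mu):
  Sigma^{-1} · (x - mu) = (-0.2003, -0.1747, -0.3718).
  (x - mu)^T · [Sigma^{-1} · (x - mu)] = (-2)·(-0.2003) + (-1)·(-0.1747) + (-3)·(-0.3718) = 1.6907.

Step 4 — take square root: d = √(1.6907) ≈ 1.3003.

d(x, mu) = √(1.6907) ≈ 1.3003


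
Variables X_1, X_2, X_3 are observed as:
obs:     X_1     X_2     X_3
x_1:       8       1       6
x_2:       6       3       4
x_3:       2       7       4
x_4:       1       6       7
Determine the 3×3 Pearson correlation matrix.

Step 1 — column means:
  mean(X_1) = (8 + 6 + 2 + 1) / 4 = 17/4 = 4.25
  mean(X_2) = (1 + 3 + 7 + 6) / 4 = 17/4 = 4.25
  mean(X_3) = (6 + 4 + 4 + 7) / 4 = 21/4 = 5.25

Step 2 — sample variances and covariances s[i,j] = (1/(n-1)) · Σ_k (x_{k,i} - mean_i) · (x_{k,j} - mean_j), with n-1 = 3:
  s[X_1,X_1] = ((3.75)·(3.75) + (1.75)·(1.75) + (-2.25)·(-2.25) + (-3.25)·(-3.25)) / 3 = 32.75/3 = 10.9167
  s[X_1,X_2] = ((3.75)·(-3.25) + (1.75)·(-1.25) + (-2.25)·(2.75) + (-3.25)·(1.75)) / 3 = -26.25/3 = -8.75
  s[X_1,X_3] = ((3.75)·(0.75) + (1.75)·(-1.25) + (-2.25)·(-1.25) + (-3.25)·(1.75)) / 3 = -2.25/3 = -0.75
  s[X_2,X_2] = ((-3.25)·(-3.25) + (-1.25)·(-1.25) + (2.75)·(2.75) + (1.75)·(1.75)) / 3 = 22.75/3 = 7.5833
  s[X_2,X_3] = ((-3.25)·(0.75) + (-1.25)·(-1.25) + (2.75)·(-1.25) + (1.75)·(1.75)) / 3 = -1.25/3 = -0.4167
  s[X_3,X_3] = ((0.75)·(0.75) + (-1.25)·(-1.25) + (-1.25)·(-1.25) + (1.75)·(1.75)) / 3 = 6.75/3 = 2.25
  Sample standard deviations s_i = √(s[i,i]):
  s(X_1) = √(10.9167) = 3.304
  s(X_2) = √(7.5833) = 2.7538
  s(X_3) = √(2.25) = 1.5

Step 3 — r_{ij} = s_{ij} / (s_i · s_j):
  r[X_1,X_1] = 1 (diagonal).
  r[X_1,X_2] = -8.75 / (3.304 · 2.7538) = -8.75 / 9.0986 = -0.9617
  r[X_1,X_3] = -0.75 / (3.304 · 1.5) = -0.75 / 4.9561 = -0.1513
  r[X_2,X_2] = 1 (diagonal).
  r[X_2,X_3] = -0.4167 / (2.7538 · 1.5) = -0.4167 / 4.1307 = -0.1009
  r[X_3,X_3] = 1 (diagonal).

R is symmetric with unit diagonal. Assembling:

R = [[1, -0.9617, -0.1513],
 [-0.9617, 1, -0.1009],
 [-0.1513, -0.1009, 1]]


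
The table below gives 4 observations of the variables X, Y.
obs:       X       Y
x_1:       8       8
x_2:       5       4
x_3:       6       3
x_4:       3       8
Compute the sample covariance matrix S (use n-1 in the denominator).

Step 1 — column means:
  mean(X) = (8 + 5 + 6 + 3) / 4 = 22/4 = 5.5
  mean(Y) = (8 + 4 + 3 + 8) / 4 = 23/4 = 5.75

Step 2 — sample covariance S[i,j] = (1/(n-1)) · Σ_k (x_{k,i} - mean_i) · (x_{k,j} - mean_j), with n-1 = 3.
  S[X,X] = ((2.5)·(2.5) + (-0.5)·(-0.5) + (0.5)·(0.5) + (-2.5)·(-2.5)) / 3 = 13/3 = 4.3333
  S[X,Y] = ((2.5)·(2.25) + (-0.5)·(-1.75) + (0.5)·(-2.75) + (-2.5)·(2.25)) / 3 = -0.5/3 = -0.1667
  S[Y,Y] = ((2.25)·(2.25) + (-1.75)·(-1.75) + (-2.75)·(-2.75) + (2.25)·(2.25)) / 3 = 20.75/3 = 6.9167

S is symmetric (S[j,i] = S[i,j]). Assembling:

S = [[4.3333, -0.1667],
 [-0.1667, 6.9167]]


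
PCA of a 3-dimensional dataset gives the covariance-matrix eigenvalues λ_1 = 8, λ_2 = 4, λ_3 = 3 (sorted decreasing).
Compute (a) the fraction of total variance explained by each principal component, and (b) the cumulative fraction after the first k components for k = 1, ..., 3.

Step 1 — total variance = trace(Sigma) = Σ λ_i = 8 + 4 + 3 = 15.

Step 2 — fraction explained by component i = λ_i / Σ λ:
  PC1: 8/15 = 0.5333
  PC2: 4/15 = 0.2667
  PC3: 3/15 = 0.2

Step 3 — cumulative fraction after k components = (λ_1 + ... + λ_k) / Σ λ:
  k = 1: 8/15 = 0.5333
  k = 2: (8 + 4)/15 = 12/15 = 0.8
  k = 3: (8 + 4 + 3)/15 = 15/15 = 1

Summary (fraction, with percent):

explained: PC1 0.5333 (53.33%), PC2 0.2667 (26.67%), PC3 0.2 (20%);  cumulative: 0.5333, 0.8, 1


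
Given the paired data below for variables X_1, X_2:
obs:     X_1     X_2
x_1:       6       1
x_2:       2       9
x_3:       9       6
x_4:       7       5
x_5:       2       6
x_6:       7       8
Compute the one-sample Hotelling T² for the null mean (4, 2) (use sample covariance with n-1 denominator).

Step 1 — sample mean vector:
  mean(X_1) = (6 + 2 + 9 + 7 + 2 + 7) / 6 = 33/6 = 5.5
  mean(X_2) = (1 + 9 + 6 + 5 + 6 + 8) / 6 = 35/6 = 5.8333
  x̄ = (5.5, 5.8333),  deviation x̄ - mu_0 = (5.5, 5.8333) - (4, 2) = (1.5, 3.8333).

Step 2 — sample covariance matrix, S[i,j] = (1/(n-1)) · Σ_k (x_{k,i} - mean_i) · (x_{k,j} - mean_j), divisor n-1 = 5:
  S[X_1,X_1] = ((0.5)·(0.5) + (-3.5)·(-3.5) + (3.5)·(3.5) + (1.5)·(1.5) + (-3.5)·(-3.5) + (1.5)·(1.5)) / 5 = 41.5/5 = 8.3
  S[X_1,X_2] = ((0.5)·(-4.8333) + (-3.5)·(3.1667) + (3.5)·(0.1667) + (1.5)·(-0.8333) + (-3.5)·(0.1667) + (1.5)·(2.1667)) / 5 = -11.5/5 = -2.3
  S[X_2,X_2] = ((-4.8333)·(-4.8333) + (3.1667)·(3.1667) + (0.1667)·(0.1667) + (-0.8333)·(-0.8333) + (0.1667)·(0.1667) + (2.1667)·(2.1667)) / 5 = 38.8333/5 = 7.7667
  S = [[8.3, -2.3],
 [-2.3, 7.7667]].

Step 3 — invert S. det(S) = 8.3·7.7667 - (-2.3)² = 59.1733.
  S^{-1} = (1/det) · [[d, -b], [-b, a]] = [[0.1313, 0.0389],
 [0.0389, 0.1403]].

Step 4 — quadratic form (x̄ - mu_0)^T · S^{-1} · (x̄ - mu_0):
  S^{-1} · (x̄ - mu_0) = (0.3459, 0.596),
  (x̄ - mu_0)^T · [...] = (1.5)·(0.3459) + (3.8333)·(0.596) = 2.8034.

Step 5 — scale by n: T² = 6 · 2.8034 = 16.8206.

T² ≈ 16.8206


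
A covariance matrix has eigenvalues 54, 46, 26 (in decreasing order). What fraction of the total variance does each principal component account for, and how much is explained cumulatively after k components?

Step 1 — total variance = trace(Sigma) = Σ λ_i = 54 + 46 + 26 = 126.

Step 2 — fraction explained by component i = λ_i / Σ λ:
  PC1: 54/126 = 0.4286
  PC2: 46/126 = 0.3651
  PC3: 26/126 = 0.2063

Step 3 — cumulative fraction after k components = (λ_1 + ... + λ_k) / Σ λ:
  k = 1: 54/126 = 0.4286
  k = 2: (54 + 46)/126 = 100/126 = 0.7937
  k = 3: (54 + 46 + 26)/126 = 126/126 = 1

Summary (fraction, with percent):

explained: PC1 0.4286 (42.86%), PC2 0.3651 (36.51%), PC3 0.2063 (20.63%);  cumulative: 0.4286, 0.7937, 1


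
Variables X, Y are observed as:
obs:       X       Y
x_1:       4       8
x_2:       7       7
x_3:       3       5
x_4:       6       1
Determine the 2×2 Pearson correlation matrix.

Step 1 — column means:
  mean(X) = (4 + 7 + 3 + 6) / 4 = 20/4 = 5
  mean(Y) = (8 + 7 + 5 + 1) / 4 = 21/4 = 5.25

Step 2 — sample variances and covariances s[i,j] = (1/(n-1)) · Σ_k (x_{k,i} - mean_i) · (x_{k,j} - mean_j), with n-1 = 3:
  s[X,X] = ((-1)·(-1) + (2)·(2) + (-2)·(-2) + (1)·(1)) / 3 = 10/3 = 3.3333
  s[X,Y] = ((-1)·(2.75) + (2)·(1.75) + (-2)·(-0.25) + (1)·(-4.25)) / 3 = -3/3 = -1
  s[Y,Y] = ((2.75)·(2.75) + (1.75)·(1.75) + (-0.25)·(-0.25) + (-4.25)·(-4.25)) / 3 = 28.75/3 = 9.5833
  Sample standard deviations s_i = √(s[i,i]):
  s(X) = √(3.3333) = 1.8257
  s(Y) = √(9.5833) = 3.0957

Step 3 — r_{ij} = s_{ij} / (s_i · s_j):
  r[X,X] = 1 (diagonal).
  r[X,Y] = -1 / (1.8257 · 3.0957) = -1 / 5.6519 = -0.1769
  r[Y,Y] = 1 (diagonal).

R is symmetric with unit diagonal. Assembling:

R = [[1, -0.1769],
 [-0.1769, 1]]


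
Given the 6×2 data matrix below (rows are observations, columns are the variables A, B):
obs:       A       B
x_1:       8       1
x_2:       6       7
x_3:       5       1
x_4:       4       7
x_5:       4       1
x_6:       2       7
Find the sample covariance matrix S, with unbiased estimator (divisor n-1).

Step 1 — column means:
  mean(A) = (8 + 6 + 5 + 4 + 4 + 2) / 6 = 29/6 = 4.8333
  mean(B) = (1 + 7 + 1 + 7 + 1 + 7) / 6 = 24/6 = 4

Step 2 — sample covariance S[i,j] = (1/(n-1)) · Σ_k (x_{k,i} - mean_i) · (x_{k,j} - mean_j), with n-1 = 5.
  S[A,A] = ((3.1667)·(3.1667) + (1.1667)·(1.1667) + (0.1667)·(0.1667) + (-0.8333)·(-0.8333) + (-0.8333)·(-0.8333) + (-2.8333)·(-2.8333)) / 5 = 20.8333/5 = 4.1667
  S[A,B] = ((3.1667)·(-3) + (1.1667)·(3) + (0.1667)·(-3) + (-0.8333)·(3) + (-0.8333)·(-3) + (-2.8333)·(3)) / 5 = -15/5 = -3
  S[B,B] = ((-3)·(-3) + (3)·(3) + (-3)·(-3) + (3)·(3) + (-3)·(-3) + (3)·(3)) / 5 = 54/5 = 10.8

S is symmetric (S[j,i] = S[i,j]). Assembling:

S = [[4.1667, -3],
 [-3, 10.8]]


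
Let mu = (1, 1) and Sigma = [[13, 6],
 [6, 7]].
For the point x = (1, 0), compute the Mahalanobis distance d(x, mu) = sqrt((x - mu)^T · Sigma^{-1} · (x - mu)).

Step 1 — centre the observation: (x - mu) = (0, -1).

Step 2 — invert Sigma. det(Sigma) = 13·7 - (6)² = 55.
  Sigma^{-1} = (1/det) · [[d, -b], [-b, a]] = [[0.1273, -0.1091],
 [-0.1091, 0.2364]].

Step 3 — form the quadratic (x - mu)^T · Sigma^{-1} · (x - mu):
  Sigma^{-1} · (x - mu) = (0.1091, -0.2364).
  (x - mu)^T · [Sigma^{-1} · (x - mu)] = (0)·(0.1091) + (-1)·(-0.2364) = 0.2364.

Step 4 — take square root: d = √(0.2364) ≈ 0.4862.

d(x, mu) = √(0.2364) ≈ 0.4862


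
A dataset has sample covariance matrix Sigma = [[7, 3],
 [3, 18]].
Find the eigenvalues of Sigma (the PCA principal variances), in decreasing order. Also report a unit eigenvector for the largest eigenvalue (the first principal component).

Step 1 — characteristic polynomial of 2×2 Sigma:
  det(Sigma - λI) = λ² - trace · λ + det = 0.
  trace = 7 + 18 = 25, det = 7·18 - (3)² = 117.
Step 2 — discriminant:
  Δ = trace² - 4·det = 625 - 468 = 157.
Step 3 — eigenvalues:
  λ = (trace ± √Δ)/2 = (25 ± 12.53)/2,
  λ_1 = 18.765,  λ_2 = 6.235.

Step 4 — unit eigenvector for λ_1: solve (Sigma - λ_1 I)v = 0. First row:
  (7 - 18.765)·v_x + (3)·v_y = 0, i.e. (-11.765)·v_x + (3)·v_y = 0,
  so v ∝ (b, λ_1 - a) = (3, 11.765) = u.
  ||u|| = √((3)² + (11.765)²) = √(147.4148) ≈ 12.1414,
  v_1 = u/||u|| ≈ (0.2471, 0.969) (||v_1|| = 1).

λ_1 = 18.765,  λ_2 = 6.235;  v_1 ≈ (0.2471, 0.969)


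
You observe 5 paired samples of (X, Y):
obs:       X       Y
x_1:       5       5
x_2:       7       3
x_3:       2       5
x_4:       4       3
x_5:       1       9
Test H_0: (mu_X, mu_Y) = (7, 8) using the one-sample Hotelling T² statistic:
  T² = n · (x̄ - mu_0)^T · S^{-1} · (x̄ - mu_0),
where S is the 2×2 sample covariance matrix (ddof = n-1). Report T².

Step 1 — sample mean vector:
  mean(X) = (5 + 7 + 2 + 4 + 1) / 5 = 19/5 = 3.8
  mean(Y) = (5 + 3 + 5 + 3 + 9) / 5 = 25/5 = 5
  x̄ = (3.8, 5),  deviation x̄ - mu_0 = (3.8, 5) - (7, 8) = (-3.2, -3).

Step 2 — sample covariance matrix, S[i,j] = (1/(n-1)) · Σ_k (x_{k,i} - mean_i) · (x_{k,j} - mean_j), divisor n-1 = 4:
  S[X,X] = ((1.2)·(1.2) + (3.2)·(3.2) + (-1.8)·(-1.8) + (0.2)·(0.2) + (-2.8)·(-2.8)) / 4 = 22.8/4 = 5.7
  S[X,Y] = ((1.2)·(0) + (3.2)·(-2) + (-1.8)·(0) + (0.2)·(-2) + (-2.8)·(4)) / 4 = -18/4 = -4.5
  S[Y,Y] = ((0)·(0) + (-2)·(-2) + (0)·(0) + (-2)·(-2) + (4)·(4)) / 4 = 24/4 = 6
  S = [[5.7, -4.5],
 [-4.5, 6]].

Step 3 — invert S. det(S) = 5.7·6 - (-4.5)² = 13.95.
  S^{-1} = (1/det) · [[d, -b], [-b, a]] = [[0.4301, 0.3226],
 [0.3226, 0.4086]].

Step 4 — quadratic form (x̄ - mu_0)^T · S^{-1} · (x̄ - mu_0):
  S^{-1} · (x̄ - mu_0) = (-2.3441, -2.2581),
  (x̄ - mu_0)^T · [...] = (-3.2)·(-2.3441) + (-3)·(-2.2581) = 14.2753.

Step 5 — scale by n: T² = 5 · 14.2753 = 71.3763.

T² ≈ 71.3763


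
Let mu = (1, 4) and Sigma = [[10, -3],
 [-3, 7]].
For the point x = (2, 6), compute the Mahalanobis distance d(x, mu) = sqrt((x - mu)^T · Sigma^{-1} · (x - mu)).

Step 1 — centre the observation: (x - mu) = (1, 2).

Step 2 — invert Sigma. det(Sigma) = 10·7 - (-3)² = 61.
  Sigma^{-1} = (1/det) · [[d, -b], [-b, a]] = [[0.1148, 0.0492],
 [0.0492, 0.1639]].

Step 3 — form the quadratic (x - mu)^T · Sigma^{-1} · (x - mu):
  Sigma^{-1} · (x - mu) = (0.2131, 0.377).
  (x - mu)^T · [Sigma^{-1} · (x - mu)] = (1)·(0.2131) + (2)·(0.377) = 0.9672.

Step 4 — take square root: d = √(0.9672) ≈ 0.9835.

d(x, mu) = √(0.9672) ≈ 0.9835


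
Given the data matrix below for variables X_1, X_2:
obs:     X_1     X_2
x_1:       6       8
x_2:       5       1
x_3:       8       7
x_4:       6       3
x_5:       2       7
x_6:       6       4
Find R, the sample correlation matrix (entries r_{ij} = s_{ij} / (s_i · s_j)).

Step 1 — column means:
  mean(X_1) = (6 + 5 + 8 + 6 + 2 + 6) / 6 = 33/6 = 5.5
  mean(X_2) = (8 + 1 + 7 + 3 + 7 + 4) / 6 = 30/6 = 5

Step 2 — sample variances and covariances s[i,j] = (1/(n-1)) · Σ_k (x_{k,i} - mean_i) · (x_{k,j} - mean_j), with n-1 = 5:
  s[X_1,X_1] = ((0.5)·(0.5) + (-0.5)·(-0.5) + (2.5)·(2.5) + (0.5)·(0.5) + (-3.5)·(-3.5) + (0.5)·(0.5)) / 5 = 19.5/5 = 3.9
  s[X_1,X_2] = ((0.5)·(3) + (-0.5)·(-4) + (2.5)·(2) + (0.5)·(-2) + (-3.5)·(2) + (0.5)·(-1)) / 5 = 0/5 = 0
  s[X_2,X_2] = ((3)·(3) + (-4)·(-4) + (2)·(2) + (-2)·(-2) + (2)·(2) + (-1)·(-1)) / 5 = 38/5 = 7.6
  Sample standard deviations s_i = √(s[i,i]):
  s(X_1) = √(3.9) = 1.9748
  s(X_2) = √(7.6) = 2.7568

Step 3 — r_{ij} = s_{ij} / (s_i · s_j):
  r[X_1,X_1] = 1 (diagonal).
  r[X_1,X_2] = 0 / (1.9748 · 2.7568) = 0 / 5.4443 = 0
  r[X_2,X_2] = 1 (diagonal).

R is symmetric with unit diagonal. Assembling:

R = [[1, 0],
 [0, 1]]


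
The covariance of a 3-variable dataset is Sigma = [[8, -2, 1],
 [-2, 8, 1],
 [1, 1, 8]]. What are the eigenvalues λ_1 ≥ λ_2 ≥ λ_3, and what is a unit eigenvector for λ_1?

Step 1 — characteristic polynomial p(λ) = det(λI - Sigma) = λ³ - tr·λ² + c_1·λ - det, where tr = trace, c_1 = sum of the principal 2×2 minors, det = det(Sigma):
  tr = 8 + 8 + 8 = 24,
  c_1 = (8·8 - (-2)²) + (8·8 - (1)²) + (8·8 - (1)²) = 60 + 63 + 63 = 186,
  det = 8·(8·8 - (1)²) - (-2)·((-2)·8 - (1)·(1)) + (1)·((-2)·(1) - 8·(1)) = 8·(63) - (-2)·(-17) + (1)·(-10) = 460.
  So p(λ) = λ³ - 24λ² + 186λ - 460.
Step 2 — look for an integer root (rational root theorem: any rational root is an integer divisor of 460). Testing λ = 10:
  p(10) = 1000 - 2400 + 1860 - 460 = 0  ✓
  Dividing out (λ - 10): p(λ) = (λ - 10)(λ² - 14λ + 46).
Step 3 — remaining eigenvalues from the quadratic λ² - 14λ + 46 = 0:
  Δ = 14² - 4·46 = 196 - 184 = 12,  λ = (14 ± √12)/2 = (14 ± 3.4641)/2 ≈ 8.7321 or 5.2679.
  Sorted: λ_1 = 10,  λ_2 = 8.7321,  λ_3 = 5.2679  (check: sum = 24 = tr ✓).

Step 4 — unit eigenvector for λ_1 = 10: v spans the null space of (Sigma - λ_1 I), whose rows are
  r_1 = (-2, -2, 1),  r_2 = (-2, -2, 1),  r_3 = (1, 1, -2).
  v is orthogonal to every row, so take v ∝ r_1 × r_3 = ((-2)·(-2) - (1)·(1), (1)·(1) - (-2)·(-2), (-2)·(1) - (-2)·(1)) = (3, -3, 0).
  Rescale (divide by 3): u = (1, -1, 0).
  ||u|| = √((1)² + (-1)² + (0)²) = √(2) ≈ 1.4142,  v_1 = u/||u|| ≈ (0.7071, -0.7071, 0) (||v_1|| = 1).

λ_1 = 10,  λ_2 = 8.7321,  λ_3 = 5.2679;  v_1 ≈ (0.7071, -0.7071, 0)


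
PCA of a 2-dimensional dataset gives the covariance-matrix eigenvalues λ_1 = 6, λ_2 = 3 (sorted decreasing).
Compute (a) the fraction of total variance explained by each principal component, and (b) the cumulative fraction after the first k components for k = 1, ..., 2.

Step 1 — total variance = trace(Sigma) = Σ λ_i = 6 + 3 = 9.

Step 2 — fraction explained by component i = λ_i / Σ λ:
  PC1: 6/9 = 0.6667
  PC2: 3/9 = 0.3333

Step 3 — cumulative fraction after k components = (λ_1 + ... + λ_k) / Σ λ:
  k = 1: 6/9 = 0.6667
  k = 2: (6 + 3)/9 = 9/9 = 1

Summary (fraction, with percent):

explained: PC1 0.6667 (66.67%), PC2 0.3333 (33.33%);  cumulative: 0.6667, 1


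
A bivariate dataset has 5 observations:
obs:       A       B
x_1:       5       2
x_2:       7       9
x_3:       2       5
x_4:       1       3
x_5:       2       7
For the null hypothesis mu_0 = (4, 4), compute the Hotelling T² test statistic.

Step 1 — sample mean vector:
  mean(A) = (5 + 7 + 2 + 1 + 2) / 5 = 17/5 = 3.4
  mean(B) = (2 + 9 + 5 + 3 + 7) / 5 = 26/5 = 5.2
  x̄ = (3.4, 5.2),  deviation x̄ - mu_0 = (3.4, 5.2) - (4, 4) = (-0.6, 1.2).

Step 2 — sample covariance matrix, S[i,j] = (1/(n-1)) · Σ_k (x_{k,i} - mean_i) · (x_{k,j} - mean_j), divisor n-1 = 4:
  S[A,A] = ((1.6)·(1.6) + (3.6)·(3.6) + (-1.4)·(-1.4) + (-2.4)·(-2.4) + (-1.4)·(-1.4)) / 4 = 25.2/4 = 6.3
  S[A,B] = ((1.6)·(-3.2) + (3.6)·(3.8) + (-1.4)·(-0.2) + (-2.4)·(-2.2) + (-1.4)·(1.8)) / 4 = 11.6/4 = 2.9
  S[B,B] = ((-3.2)·(-3.2) + (3.8)·(3.8) + (-0.2)·(-0.2) + (-2.2)·(-2.2) + (1.8)·(1.8)) / 4 = 32.8/4 = 8.2
  S = [[6.3, 2.9],
 [2.9, 8.2]].

Step 3 — invert S. det(S) = 6.3·8.2 - (2.9)² = 43.25.
  S^{-1} = (1/det) · [[d, -b], [-b, a]] = [[0.1896, -0.0671],
 [-0.0671, 0.1457]].

Step 4 — quadratic form (x̄ - mu_0)^T · S^{-1} · (x̄ - mu_0):
  S^{-1} · (x̄ - mu_0) = (-0.1942, 0.215),
  (x̄ - mu_0)^T · [...] = (-0.6)·(-0.1942) + (1.2)·(0.215) = 0.3746.

Step 5 — scale by n: T² = 5 · 0.3746 = 1.8728.

T² ≈ 1.8728


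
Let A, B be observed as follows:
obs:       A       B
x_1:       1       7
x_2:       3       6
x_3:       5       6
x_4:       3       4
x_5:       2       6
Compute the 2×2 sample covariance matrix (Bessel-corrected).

Step 1 — column means:
  mean(A) = (1 + 3 + 5 + 3 + 2) / 5 = 14/5 = 2.8
  mean(B) = (7 + 6 + 6 + 4 + 6) / 5 = 29/5 = 5.8

Step 2 — sample covariance S[i,j] = (1/(n-1)) · Σ_k (x_{k,i} - mean_i) · (x_{k,j} - mean_j), with n-1 = 4.
  S[A,A] = ((-1.8)·(-1.8) + (0.2)·(0.2) + (2.2)·(2.2) + (0.2)·(0.2) + (-0.8)·(-0.8)) / 4 = 8.8/4 = 2.2
  S[A,B] = ((-1.8)·(1.2) + (0.2)·(0.2) + (2.2)·(0.2) + (0.2)·(-1.8) + (-0.8)·(0.2)) / 4 = -2.2/4 = -0.55
  S[B,B] = ((1.2)·(1.2) + (0.2)·(0.2) + (0.2)·(0.2) + (-1.8)·(-1.8) + (0.2)·(0.2)) / 4 = 4.8/4 = 1.2

S is symmetric (S[j,i] = S[i,j]). Assembling:

S = [[2.2, -0.55],
 [-0.55, 1.2]]


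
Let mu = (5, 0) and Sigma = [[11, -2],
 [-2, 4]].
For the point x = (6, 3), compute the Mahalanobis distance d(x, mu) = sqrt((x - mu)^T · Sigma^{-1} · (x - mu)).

Step 1 — centre the observation: (x - mu) = (1, 3).

Step 2 — invert Sigma. det(Sigma) = 11·4 - (-2)² = 40.
  Sigma^{-1} = (1/det) · [[d, -b], [-b, a]] = [[0.1, 0.05],
 [0.05, 0.275]].

Step 3 — form the quadratic (x - mu)^T · Sigma^{-1} · (x - mu):
  Sigma^{-1} · (x - mu) = (0.25, 0.875).
  (x - mu)^T · [Sigma^{-1} · (x - mu)] = (1)·(0.25) + (3)·(0.875) = 2.875.

Step 4 — take square root: d = √(2.875) ≈ 1.6956.

d(x, mu) = √(2.875) ≈ 1.6956


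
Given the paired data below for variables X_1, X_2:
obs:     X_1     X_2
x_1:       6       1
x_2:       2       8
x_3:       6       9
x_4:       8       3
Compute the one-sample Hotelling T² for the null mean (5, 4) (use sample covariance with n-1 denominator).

Step 1 — sample mean vector:
  mean(X_1) = (6 + 2 + 6 + 8) / 4 = 22/4 = 5.5
  mean(X_2) = (1 + 8 + 9 + 3) / 4 = 21/4 = 5.25
  x̄ = (5.5, 5.25),  deviation x̄ - mu_0 = (5.5, 5.25) - (5, 4) = (0.5, 1.25).

Step 2 — sample covariance matrix, S[i,j] = (1/(n-1)) · Σ_k (x_{k,i} - mean_i) · (x_{k,j} - mean_j), divisor n-1 = 3:
  S[X_1,X_1] = ((0.5)·(0.5) + (-3.5)·(-3.5) + (0.5)·(0.5) + (2.5)·(2.5)) / 3 = 19/3 = 6.3333
  S[X_1,X_2] = ((0.5)·(-4.25) + (-3.5)·(2.75) + (0.5)·(3.75) + (2.5)·(-2.25)) / 3 = -15.5/3 = -5.1667
  S[X_2,X_2] = ((-4.25)·(-4.25) + (2.75)·(2.75) + (3.75)·(3.75) + (-2.25)·(-2.25)) / 3 = 44.75/3 = 14.9167
  S = [[6.3333, -5.1667],
 [-5.1667, 14.9167]].

Step 3 — invert S. det(S) = 6.3333·14.9167 - (-5.1667)² = 67.7778.
  S^{-1} = (1/det) · [[d, -b], [-b, a]] = [[0.2201, 0.0762],
 [0.0762, 0.0934]].

Step 4 — quadratic form (x̄ - mu_0)^T · S^{-1} · (x̄ - mu_0):
  S^{-1} · (x̄ - mu_0) = (0.2053, 0.1549),
  (x̄ - mu_0)^T · [...] = (0.5)·(0.2053) + (1.25)·(0.1549) = 0.2963.

Step 5 — scale by n: T² = 4 · 0.2963 = 1.1852.

T² ≈ 1.1852
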